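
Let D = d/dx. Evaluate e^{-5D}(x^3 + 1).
x^{3} - 15 x^{2} + 75 x - 124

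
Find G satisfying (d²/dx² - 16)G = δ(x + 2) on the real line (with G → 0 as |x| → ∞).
-\frac{e^{-4|x + 2|}}{8}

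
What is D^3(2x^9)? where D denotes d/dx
1008 x^{6}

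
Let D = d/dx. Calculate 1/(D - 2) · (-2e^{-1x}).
\frac{2 e^{- x}}{3}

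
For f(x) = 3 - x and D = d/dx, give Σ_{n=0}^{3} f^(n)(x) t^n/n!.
- t - x + 3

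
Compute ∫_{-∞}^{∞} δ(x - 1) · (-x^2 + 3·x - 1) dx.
1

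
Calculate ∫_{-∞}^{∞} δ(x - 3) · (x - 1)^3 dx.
8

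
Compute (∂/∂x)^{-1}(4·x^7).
\frac{x^{8}}{2}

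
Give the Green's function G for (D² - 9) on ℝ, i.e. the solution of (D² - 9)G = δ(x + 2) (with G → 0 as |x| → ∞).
-\frac{e^{-3|x + 2|}}{6}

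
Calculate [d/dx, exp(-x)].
- e^{- x}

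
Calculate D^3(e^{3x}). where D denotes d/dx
27 e^{3 x}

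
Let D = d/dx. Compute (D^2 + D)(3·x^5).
15 x^{3} \left(x + 4\right)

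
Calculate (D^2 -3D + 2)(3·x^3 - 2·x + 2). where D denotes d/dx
6 x^{3} - 27 x^{2} + 14 x + 10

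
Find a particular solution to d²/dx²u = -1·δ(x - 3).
-\frac{|x - 3|}{2}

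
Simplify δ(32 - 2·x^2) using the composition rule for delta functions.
\frac{\delta(x - 4) + \delta(x + 4)}{16}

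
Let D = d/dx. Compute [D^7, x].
7D^{6}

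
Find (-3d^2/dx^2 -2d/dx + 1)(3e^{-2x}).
- 21 e^{- 2 x}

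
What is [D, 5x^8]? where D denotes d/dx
40 x^{7}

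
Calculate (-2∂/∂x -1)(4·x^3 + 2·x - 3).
- 4 x^{3} - 24 x^{2} - 2 x - 1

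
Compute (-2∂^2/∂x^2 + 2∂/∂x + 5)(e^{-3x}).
- 19 e^{- 3 x}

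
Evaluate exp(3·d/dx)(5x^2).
5 x^{2} + 30 x + 45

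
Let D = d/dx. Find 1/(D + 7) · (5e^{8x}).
\frac{e^{8 x}}{3}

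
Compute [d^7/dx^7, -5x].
-35\frac{d^{6}}{dx^{6}}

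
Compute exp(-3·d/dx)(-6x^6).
- 6 x^{6} + 108 x^{5} - 810 x^{4} + 3240 x^{3} - 7290 x^{2} + 8748 x - 4374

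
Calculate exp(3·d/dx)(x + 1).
x + 4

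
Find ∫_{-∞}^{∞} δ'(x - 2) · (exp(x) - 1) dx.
- e^{2}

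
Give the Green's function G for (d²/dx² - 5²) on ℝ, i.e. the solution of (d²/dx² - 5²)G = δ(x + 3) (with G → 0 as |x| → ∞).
-\frac{e^{-5|x + 3|}}{10}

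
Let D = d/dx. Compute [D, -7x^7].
- 49 x^{6}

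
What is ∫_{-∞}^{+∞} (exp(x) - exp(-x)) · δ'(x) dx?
-2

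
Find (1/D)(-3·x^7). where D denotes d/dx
- \frac{3 x^{8}}{8}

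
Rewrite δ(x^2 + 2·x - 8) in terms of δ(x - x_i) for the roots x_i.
\frac{\delta(x - 2) + \delta(x + 4)}{6}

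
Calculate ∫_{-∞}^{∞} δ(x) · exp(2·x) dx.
1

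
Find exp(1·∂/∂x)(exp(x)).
e^{x + 1}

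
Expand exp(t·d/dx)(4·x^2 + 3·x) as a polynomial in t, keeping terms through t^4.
4 t^{2} + t \left(8 x + 3\right) + 4 x^{2} + 3 x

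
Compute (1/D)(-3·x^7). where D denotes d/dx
- \frac{3 x^{8}}{8}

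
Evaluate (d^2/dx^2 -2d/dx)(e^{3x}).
3 e^{3 x}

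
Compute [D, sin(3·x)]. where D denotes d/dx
3 \cos{\left(3 x \right)}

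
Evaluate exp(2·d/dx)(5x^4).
5 x^{4} + 40 x^{3} + 120 x^{2} + 160 x + 80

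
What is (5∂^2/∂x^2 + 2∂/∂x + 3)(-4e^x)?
- 40 e^{x}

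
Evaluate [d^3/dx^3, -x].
-3\frac{d^{2}}{dx^{2}}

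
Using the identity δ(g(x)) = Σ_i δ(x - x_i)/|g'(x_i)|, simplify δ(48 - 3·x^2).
\frac{\delta(x - 4) + \delta(x + 4)}{24}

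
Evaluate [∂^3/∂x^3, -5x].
-15\frac{d^{2}}{dx^{2}}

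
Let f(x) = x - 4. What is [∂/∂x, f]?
1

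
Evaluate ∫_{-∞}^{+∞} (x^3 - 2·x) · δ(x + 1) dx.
1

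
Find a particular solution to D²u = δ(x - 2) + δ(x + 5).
\frac{|x - 2|}{2} + \frac{|x + 5|}{2}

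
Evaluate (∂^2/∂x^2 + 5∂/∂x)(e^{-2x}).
- 6 e^{- 2 x}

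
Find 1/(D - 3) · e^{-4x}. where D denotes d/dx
- \frac{e^{- 4 x}}{7}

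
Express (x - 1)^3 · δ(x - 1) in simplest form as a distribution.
0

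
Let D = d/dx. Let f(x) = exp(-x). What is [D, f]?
- e^{- x}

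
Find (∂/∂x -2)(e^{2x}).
0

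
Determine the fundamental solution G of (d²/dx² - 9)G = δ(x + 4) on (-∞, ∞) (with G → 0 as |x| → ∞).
-\frac{e^{-3|x + 4|}}{6}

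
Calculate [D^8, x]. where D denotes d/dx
8D^{7}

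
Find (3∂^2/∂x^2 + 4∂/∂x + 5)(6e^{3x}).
264 e^{3 x}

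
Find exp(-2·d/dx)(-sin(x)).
- \sin{\left(x - 2 \right)}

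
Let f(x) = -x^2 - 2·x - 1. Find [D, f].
- 2 x - 2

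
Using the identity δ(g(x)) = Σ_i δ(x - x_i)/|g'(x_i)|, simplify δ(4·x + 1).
\frac{\delta(x + 1/4)}{4}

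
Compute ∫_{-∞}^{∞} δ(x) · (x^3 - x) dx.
0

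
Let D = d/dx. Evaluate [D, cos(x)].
- \sin{\left(x \right)}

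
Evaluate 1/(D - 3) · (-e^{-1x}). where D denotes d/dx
\frac{e^{- x}}{4}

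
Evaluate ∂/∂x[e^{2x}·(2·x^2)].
4 x \left(x + 1\right) e^{2 x}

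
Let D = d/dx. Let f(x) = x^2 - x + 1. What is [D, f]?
2 x - 1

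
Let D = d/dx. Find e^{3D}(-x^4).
- x^{4} - 12 x^{3} - 54 x^{2} - 108 x - 81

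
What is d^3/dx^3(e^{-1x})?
- e^{- x}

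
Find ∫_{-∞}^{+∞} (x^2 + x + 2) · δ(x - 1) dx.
4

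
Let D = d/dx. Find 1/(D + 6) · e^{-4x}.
\frac{e^{- 4 x}}{2}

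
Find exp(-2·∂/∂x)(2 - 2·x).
6 - 2 x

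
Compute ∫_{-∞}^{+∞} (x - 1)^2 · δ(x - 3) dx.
4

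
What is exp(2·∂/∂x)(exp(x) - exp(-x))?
2 \sinh{\left(x + 2 \right)}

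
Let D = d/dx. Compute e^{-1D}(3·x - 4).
3 x - 7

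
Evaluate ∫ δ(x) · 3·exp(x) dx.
3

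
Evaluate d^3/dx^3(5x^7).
1050 x^{4}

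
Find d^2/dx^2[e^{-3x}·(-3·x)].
9 \left(2 - 3 x\right) e^{- 3 x}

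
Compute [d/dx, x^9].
9 x^{8}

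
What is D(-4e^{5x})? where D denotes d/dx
- 20 e^{5 x}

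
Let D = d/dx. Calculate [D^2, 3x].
6D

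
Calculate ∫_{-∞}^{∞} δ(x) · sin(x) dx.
0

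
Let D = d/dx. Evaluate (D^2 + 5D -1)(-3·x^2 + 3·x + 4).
3 x^{2} - 33 x + 5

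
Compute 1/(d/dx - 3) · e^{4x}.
e^{4 x}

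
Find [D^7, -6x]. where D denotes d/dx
-42D^{6}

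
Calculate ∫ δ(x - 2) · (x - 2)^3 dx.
0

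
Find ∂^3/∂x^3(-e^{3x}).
- 27 e^{3 x}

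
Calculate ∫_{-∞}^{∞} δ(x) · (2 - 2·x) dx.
2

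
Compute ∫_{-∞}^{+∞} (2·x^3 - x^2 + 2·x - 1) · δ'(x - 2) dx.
-22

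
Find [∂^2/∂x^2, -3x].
-6\frac{d}{dx}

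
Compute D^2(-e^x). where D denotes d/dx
- e^{x}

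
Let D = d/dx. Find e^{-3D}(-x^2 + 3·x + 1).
- x^{2} + 9 x - 17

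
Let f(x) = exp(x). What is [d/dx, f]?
e^{x}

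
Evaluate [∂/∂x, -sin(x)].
- \cos{\left(x \right)}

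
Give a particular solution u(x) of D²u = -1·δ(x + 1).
-\frac{|x + 1|}{2}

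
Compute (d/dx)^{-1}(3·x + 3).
\frac{3 x^{2}}{2} + 3 x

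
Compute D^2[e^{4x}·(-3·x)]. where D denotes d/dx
\left(- 48 x - 24\right) e^{4 x}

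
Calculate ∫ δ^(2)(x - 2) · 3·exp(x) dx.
3 e^{2}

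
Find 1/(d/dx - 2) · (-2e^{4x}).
- e^{4 x}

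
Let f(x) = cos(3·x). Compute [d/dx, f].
- 3 \sin{\left(3 x \right)}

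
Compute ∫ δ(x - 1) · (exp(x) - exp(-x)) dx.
2 \sinh{\left(1 \right)}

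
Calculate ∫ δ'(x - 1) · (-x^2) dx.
2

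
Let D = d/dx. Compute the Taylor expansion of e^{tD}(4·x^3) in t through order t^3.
4 t^{3} + 12 t^{2} x + 12 t x^{2} + 4 x^{3}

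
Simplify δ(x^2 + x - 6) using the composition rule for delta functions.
\frac{\delta(x - 2) + \delta(x + 3)}{5}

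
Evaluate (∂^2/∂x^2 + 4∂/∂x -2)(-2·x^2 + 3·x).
4 x^{2} - 22 x + 8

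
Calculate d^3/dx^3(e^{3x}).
27 e^{3 x}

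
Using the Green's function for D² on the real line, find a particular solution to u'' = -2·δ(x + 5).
-|x + 5|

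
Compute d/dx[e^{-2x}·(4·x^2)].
8 x \left(1 - x\right) e^{- 2 x}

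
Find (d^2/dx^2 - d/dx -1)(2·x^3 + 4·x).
- 2 x^{3} - 6 x^{2} + 8 x - 4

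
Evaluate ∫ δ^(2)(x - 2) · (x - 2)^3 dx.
0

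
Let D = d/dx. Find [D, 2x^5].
10 x^{4}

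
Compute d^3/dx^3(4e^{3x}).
108 e^{3 x}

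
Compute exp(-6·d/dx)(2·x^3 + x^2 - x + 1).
2 x^{3} - 35 x^{2} + 203 x - 389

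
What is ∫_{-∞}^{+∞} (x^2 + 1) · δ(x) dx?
1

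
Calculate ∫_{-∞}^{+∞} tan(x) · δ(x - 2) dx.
\tan{\left(2 \right)}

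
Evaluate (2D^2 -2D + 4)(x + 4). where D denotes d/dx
4 x + 14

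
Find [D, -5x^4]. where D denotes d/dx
- 20 x^{3}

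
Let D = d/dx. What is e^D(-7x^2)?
- 7 x^{2} - 14 x - 7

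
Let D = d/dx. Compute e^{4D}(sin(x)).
\sin{\left(x + 4 \right)}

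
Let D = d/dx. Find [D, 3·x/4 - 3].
\frac{3}{4}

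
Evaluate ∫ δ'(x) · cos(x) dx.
0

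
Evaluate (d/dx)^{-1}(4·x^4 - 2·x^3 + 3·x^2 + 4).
\frac{4 x^{5}}{5} - \frac{x^{4}}{2} + x^{3} + 4 x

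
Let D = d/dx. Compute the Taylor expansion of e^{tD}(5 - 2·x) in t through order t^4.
- 2 t - 2 x + 5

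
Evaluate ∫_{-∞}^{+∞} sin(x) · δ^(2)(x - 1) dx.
- \sin{\left(1 \right)}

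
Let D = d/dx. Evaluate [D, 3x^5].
15 x^{4}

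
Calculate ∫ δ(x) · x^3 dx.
0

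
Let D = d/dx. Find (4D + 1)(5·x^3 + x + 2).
5 x^{3} + 60 x^{2} + x + 6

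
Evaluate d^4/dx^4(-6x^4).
-144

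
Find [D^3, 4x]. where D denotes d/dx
12D^{2}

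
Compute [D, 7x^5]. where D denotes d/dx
35 x^{4}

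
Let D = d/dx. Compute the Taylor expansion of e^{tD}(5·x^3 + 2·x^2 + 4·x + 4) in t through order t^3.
5 t^{3} + t^{2} \left(15 x + 2\right) + t \left(15 x^{2} + 4 x + 4\right) + 5 x^{3} + 2 x^{2} + 4 x + 4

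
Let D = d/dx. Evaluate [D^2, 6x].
12D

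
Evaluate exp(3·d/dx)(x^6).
x^{6} + 18 x^{5} + 135 x^{4} + 540 x^{3} + 1215 x^{2} + 1458 x + 729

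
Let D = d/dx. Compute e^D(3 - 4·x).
- 4 x - 1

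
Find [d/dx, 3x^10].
30 x^{9}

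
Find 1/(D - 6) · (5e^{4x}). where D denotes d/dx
- \frac{5 e^{4 x}}{2}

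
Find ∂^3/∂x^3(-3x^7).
- 630 x^{4}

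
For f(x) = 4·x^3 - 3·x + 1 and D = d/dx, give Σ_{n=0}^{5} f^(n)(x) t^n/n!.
4 t^{3} + 12 t^{2} x + 3 t \left(4 x^{2} - 1\right) + 4 x^{3} - 3 x + 1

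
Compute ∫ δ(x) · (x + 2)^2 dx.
4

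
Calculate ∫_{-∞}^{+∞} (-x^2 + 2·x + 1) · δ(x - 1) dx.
2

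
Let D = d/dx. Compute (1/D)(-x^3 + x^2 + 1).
- \frac{x^{4}}{4} + \frac{x^{3}}{3} + x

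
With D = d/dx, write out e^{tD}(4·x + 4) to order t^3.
4 t + 4 x + 4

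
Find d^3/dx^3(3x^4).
72 x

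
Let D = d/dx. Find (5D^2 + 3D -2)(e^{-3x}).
34 e^{- 3 x}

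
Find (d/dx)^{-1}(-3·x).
- \frac{3 x^{2}}{2}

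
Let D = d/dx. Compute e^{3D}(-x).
- x - 3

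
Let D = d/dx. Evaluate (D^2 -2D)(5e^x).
- 5 e^{x}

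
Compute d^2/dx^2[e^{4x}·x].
\left(16 x + 8\right) e^{4 x}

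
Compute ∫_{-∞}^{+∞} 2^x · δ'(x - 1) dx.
- \log{\left(4 \right)}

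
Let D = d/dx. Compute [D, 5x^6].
30 x^{5}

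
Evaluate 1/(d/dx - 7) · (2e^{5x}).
- e^{5 x}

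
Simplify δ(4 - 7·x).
\frac{\delta(x - 4/7)}{7}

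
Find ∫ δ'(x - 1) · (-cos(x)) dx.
- \sin{\left(1 \right)}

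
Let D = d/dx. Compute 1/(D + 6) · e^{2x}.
\frac{e^{2 x}}{8}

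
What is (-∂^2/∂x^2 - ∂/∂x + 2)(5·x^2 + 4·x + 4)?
10 x^{2} - 2 x - 6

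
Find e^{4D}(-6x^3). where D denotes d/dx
- 6 x^{3} - 72 x^{2} - 288 x - 384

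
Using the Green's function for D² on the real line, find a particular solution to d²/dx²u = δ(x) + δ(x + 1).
\frac{|x|}{2} + \frac{|x + 1|}{2}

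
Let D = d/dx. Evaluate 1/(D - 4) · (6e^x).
- 2 e^{x}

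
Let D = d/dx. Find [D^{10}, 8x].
80D^{9}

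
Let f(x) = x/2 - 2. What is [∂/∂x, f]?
\frac{1}{2}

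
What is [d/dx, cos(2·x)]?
- 2 \sin{\left(2 x \right)}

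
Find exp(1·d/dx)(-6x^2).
- 6 x^{2} - 12 x - 6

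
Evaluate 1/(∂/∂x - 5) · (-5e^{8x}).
- \frac{5 e^{8 x}}{3}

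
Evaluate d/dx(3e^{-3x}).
- 9 e^{- 3 x}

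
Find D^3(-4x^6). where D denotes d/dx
- 480 x^{3}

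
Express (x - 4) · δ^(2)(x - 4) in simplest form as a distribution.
-2\delta'(x - 4)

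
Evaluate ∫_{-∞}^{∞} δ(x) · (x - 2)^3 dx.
-8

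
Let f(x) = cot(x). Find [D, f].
- \frac{1}{\sin^{2}{\left(x \right)}}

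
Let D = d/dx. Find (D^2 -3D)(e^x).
- 2 e^{x}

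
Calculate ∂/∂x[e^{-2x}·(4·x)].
4 \left(1 - 2 x\right) e^{- 2 x}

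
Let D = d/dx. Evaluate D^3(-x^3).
-6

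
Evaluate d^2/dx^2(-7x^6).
- 210 x^{4}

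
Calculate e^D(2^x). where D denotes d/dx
2^{x + 1}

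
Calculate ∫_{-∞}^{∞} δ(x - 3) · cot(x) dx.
\cot{\left(3 \right)}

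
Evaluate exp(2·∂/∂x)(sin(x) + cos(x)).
\sqrt{2} \sin{\left(x + \frac{\pi}{4} + 2 \right)}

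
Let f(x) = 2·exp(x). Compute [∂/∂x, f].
2 e^{x}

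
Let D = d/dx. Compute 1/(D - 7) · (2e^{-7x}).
- \frac{e^{- 7 x}}{7}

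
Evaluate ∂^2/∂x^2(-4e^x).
- 4 e^{x}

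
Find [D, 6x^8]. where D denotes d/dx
48 x^{7}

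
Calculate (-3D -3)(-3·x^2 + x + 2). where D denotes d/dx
9 x^{2} + 15 x - 9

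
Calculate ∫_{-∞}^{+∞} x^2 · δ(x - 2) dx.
4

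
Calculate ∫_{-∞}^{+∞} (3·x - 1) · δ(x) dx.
-1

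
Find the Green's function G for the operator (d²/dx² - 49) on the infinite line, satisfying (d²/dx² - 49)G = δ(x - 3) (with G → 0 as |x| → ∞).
-\frac{e^{-7|x - 3|}}{14}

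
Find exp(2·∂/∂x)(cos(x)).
\cos{\left(x + 2 \right)}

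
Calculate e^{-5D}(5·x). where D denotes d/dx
5 x - 25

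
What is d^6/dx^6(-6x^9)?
- 362880 x^{3}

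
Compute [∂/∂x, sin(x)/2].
\frac{\cos{\left(x \right)}}{2}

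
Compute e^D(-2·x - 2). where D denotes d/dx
- 2 x - 4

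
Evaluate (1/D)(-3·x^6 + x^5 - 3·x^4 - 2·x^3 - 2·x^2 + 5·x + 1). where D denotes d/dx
- \frac{3 x^{7}}{7} + \frac{x^{6}}{6} - \frac{3 x^{5}}{5} - \frac{x^{4}}{2} - \frac{2 x^{3}}{3} + \frac{5 x^{2}}{2} + x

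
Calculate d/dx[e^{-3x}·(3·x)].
3 \left(1 - 3 x\right) e^{- 3 x}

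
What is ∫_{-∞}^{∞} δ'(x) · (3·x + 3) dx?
-3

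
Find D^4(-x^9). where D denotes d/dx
- 3024 x^{5}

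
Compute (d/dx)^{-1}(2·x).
x^{2}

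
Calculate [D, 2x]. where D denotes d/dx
2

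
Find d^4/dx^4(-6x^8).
- 10080 x^{4}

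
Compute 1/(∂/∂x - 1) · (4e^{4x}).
\frac{4 e^{4 x}}{3}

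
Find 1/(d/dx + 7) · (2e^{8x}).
\frac{2 e^{8 x}}{15}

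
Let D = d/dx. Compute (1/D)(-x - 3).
- \frac{x^{2}}{2} - 3 x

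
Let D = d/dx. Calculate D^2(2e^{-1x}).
2 e^{- x}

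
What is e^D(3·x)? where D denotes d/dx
3 x + 3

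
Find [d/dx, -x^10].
- 10 x^{9}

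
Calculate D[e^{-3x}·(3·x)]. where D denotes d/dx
3 \left(1 - 3 x\right) e^{- 3 x}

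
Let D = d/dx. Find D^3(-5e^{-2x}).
40 e^{- 2 x}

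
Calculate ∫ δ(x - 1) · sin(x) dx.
\sin{\left(1 \right)}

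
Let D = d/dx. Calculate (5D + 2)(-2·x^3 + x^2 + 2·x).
- 4 x^{3} - 28 x^{2} + 14 x + 10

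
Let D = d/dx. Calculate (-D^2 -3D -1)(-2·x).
2 x + 6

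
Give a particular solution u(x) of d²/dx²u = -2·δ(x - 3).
-|x - 3|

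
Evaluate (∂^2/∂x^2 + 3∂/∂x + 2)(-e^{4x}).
- 30 e^{4 x}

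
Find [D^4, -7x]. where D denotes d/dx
-28D^{3}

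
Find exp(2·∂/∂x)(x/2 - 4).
\frac{x}{2} - 3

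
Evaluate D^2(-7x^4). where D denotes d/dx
- 84 x^{2}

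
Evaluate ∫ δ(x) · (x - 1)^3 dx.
-1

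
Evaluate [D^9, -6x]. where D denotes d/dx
-54D^{8}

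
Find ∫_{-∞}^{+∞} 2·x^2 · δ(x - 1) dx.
2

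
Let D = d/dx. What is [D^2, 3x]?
6D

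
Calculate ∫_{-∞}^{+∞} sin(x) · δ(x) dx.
0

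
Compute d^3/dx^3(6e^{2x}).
48 e^{2 x}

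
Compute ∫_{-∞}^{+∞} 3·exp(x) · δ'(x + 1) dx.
- \frac{3}{e}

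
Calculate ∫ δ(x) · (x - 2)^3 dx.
-8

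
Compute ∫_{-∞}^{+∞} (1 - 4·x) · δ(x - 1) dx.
-3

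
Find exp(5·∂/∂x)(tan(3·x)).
\tan{\left(3 x + 15 \right)}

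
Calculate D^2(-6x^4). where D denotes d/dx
- 72 x^{2}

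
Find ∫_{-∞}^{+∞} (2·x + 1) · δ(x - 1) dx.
3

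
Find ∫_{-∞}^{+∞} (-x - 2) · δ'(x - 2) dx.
1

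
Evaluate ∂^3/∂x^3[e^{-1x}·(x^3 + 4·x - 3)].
\left(- x^{3} + 9 x^{2} - 22 x + 21\right) e^{- x}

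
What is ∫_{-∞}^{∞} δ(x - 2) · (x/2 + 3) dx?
4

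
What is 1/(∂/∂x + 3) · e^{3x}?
\frac{e^{3 x}}{6}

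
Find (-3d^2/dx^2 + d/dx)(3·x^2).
6 x - 18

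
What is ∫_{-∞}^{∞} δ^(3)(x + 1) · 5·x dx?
0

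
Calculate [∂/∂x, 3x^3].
9 x^{2}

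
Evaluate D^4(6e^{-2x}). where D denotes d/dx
96 e^{- 2 x}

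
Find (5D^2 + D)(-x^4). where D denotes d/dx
4 x^{2} \left(- x - 15\right)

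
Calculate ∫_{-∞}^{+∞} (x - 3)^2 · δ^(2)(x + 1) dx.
2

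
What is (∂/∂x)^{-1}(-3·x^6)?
- \frac{3 x^{7}}{7}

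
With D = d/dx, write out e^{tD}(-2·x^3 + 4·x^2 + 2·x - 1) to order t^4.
- 2 t^{3} + t^{2} \left(4 - 6 x\right) + 2 t \left(- 3 x^{2} + 4 x + 1\right) - 2 x^{3} + 4 x^{2} + 2 x - 1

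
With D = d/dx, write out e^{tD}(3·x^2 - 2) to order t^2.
3 t^{2} + 6 t x + 3 x^{2} - 2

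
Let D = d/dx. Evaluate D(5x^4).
20 x^{3}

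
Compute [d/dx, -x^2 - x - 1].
- 2 x - 1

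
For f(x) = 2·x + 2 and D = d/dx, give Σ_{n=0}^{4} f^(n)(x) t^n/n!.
2 t + 2 x + 2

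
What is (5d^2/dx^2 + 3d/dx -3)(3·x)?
9 - 9 x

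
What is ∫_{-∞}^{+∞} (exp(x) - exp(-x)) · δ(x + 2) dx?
- 2 \sinh{\left(2 \right)}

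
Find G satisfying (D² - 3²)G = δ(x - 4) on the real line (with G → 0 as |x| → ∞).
-\frac{e^{-3|x - 4|}}{6}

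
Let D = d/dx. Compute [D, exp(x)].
e^{x}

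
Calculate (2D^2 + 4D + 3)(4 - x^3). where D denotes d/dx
- 3 x^{3} - 12 x^{2} - 12 x + 12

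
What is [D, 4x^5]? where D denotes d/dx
20 x^{4}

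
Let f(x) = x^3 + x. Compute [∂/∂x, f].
3 x^{2} + 1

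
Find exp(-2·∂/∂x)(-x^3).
- x^{3} + 6 x^{2} - 12 x + 8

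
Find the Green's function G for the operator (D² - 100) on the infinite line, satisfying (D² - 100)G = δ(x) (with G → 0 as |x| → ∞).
-\frac{e^{-10|x|}}{20}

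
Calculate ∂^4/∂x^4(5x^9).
15120 x^{5}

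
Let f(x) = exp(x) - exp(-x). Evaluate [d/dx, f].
2 \cosh{\left(x \right)}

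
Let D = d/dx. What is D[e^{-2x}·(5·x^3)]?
x^{2} \left(15 - 10 x\right) e^{- 2 x}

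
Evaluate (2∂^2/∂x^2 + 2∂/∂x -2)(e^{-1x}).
- 2 e^{- x}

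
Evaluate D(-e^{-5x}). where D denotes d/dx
5 e^{- 5 x}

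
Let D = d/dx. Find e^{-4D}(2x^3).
2 x^{3} - 24 x^{2} + 96 x - 128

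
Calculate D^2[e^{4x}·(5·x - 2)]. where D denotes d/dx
\left(80 x + 8\right) e^{4 x}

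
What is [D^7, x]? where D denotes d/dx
7D^{6}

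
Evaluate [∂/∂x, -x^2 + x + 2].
1 - 2 x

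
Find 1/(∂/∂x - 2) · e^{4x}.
\frac{e^{4 x}}{2}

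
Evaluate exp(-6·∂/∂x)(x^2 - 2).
x^{2} - 12 x + 34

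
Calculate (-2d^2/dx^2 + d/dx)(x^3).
3 x \left(x - 4\right)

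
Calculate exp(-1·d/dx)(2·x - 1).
2 x - 3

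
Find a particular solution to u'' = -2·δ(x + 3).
-|x + 3|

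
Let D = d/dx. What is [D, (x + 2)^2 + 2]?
2 x + 4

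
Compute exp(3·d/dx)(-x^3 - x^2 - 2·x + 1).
- x^{3} - 10 x^{2} - 35 x - 41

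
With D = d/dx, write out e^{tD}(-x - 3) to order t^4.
- t - x - 3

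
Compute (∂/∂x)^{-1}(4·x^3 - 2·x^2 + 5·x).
x^{4} - \frac{2 x^{3}}{3} + \frac{5 x^{2}}{2}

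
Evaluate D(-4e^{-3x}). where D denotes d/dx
12 e^{- 3 x}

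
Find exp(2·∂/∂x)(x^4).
x^{4} + 8 x^{3} + 24 x^{2} + 32 x + 16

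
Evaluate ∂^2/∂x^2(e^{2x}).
4 e^{2 x}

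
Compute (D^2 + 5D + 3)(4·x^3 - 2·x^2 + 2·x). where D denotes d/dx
12 x^{3} + 54 x^{2} + 10 x + 6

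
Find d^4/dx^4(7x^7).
5880 x^{3}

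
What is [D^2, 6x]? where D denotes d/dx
12D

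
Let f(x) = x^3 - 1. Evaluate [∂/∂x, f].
3 x^{2}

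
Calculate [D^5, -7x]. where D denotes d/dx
-35D^{4}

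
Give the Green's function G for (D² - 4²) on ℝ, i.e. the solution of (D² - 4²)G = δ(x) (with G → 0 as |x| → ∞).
-\frac{e^{-4|x|}}{8}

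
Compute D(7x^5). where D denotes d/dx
35 x^{4}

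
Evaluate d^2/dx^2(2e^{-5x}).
50 e^{- 5 x}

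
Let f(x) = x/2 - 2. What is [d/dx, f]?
\frac{1}{2}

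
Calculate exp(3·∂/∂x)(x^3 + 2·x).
x^{3} + 9 x^{2} + 29 x + 33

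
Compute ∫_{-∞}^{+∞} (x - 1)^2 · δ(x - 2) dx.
1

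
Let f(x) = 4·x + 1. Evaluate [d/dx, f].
4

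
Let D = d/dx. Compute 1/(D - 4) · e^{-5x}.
- \frac{e^{- 5 x}}{9}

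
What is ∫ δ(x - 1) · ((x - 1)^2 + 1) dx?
1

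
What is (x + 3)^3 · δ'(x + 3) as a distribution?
0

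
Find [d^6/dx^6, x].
6\frac{d^{5}}{dx^{5}}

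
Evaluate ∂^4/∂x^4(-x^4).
-24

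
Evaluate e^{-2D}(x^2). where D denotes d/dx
x^{2} - 4 x + 4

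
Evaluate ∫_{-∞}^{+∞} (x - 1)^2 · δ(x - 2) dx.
1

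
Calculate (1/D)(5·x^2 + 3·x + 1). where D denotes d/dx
\frac{5 x^{3}}{3} + \frac{3 x^{2}}{2} + x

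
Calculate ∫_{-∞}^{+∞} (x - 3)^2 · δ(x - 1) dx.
4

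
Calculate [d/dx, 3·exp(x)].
3 e^{x}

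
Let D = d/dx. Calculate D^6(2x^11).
665280 x^{5}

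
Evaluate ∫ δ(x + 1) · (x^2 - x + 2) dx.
4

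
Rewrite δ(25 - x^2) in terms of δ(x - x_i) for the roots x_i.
\frac{\delta(x - 5) + \delta(x + 5)}{10}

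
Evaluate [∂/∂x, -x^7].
- 7 x^{6}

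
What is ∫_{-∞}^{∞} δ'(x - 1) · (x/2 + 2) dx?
- \frac{1}{2}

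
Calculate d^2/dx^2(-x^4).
- 12 x^{2}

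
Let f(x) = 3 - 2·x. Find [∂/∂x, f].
-2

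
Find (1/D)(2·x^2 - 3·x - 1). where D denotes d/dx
\frac{2 x^{3}}{3} - \frac{3 x^{2}}{2} - x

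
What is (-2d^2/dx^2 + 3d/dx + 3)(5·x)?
15 x + 15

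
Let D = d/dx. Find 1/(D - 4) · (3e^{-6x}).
- \frac{3 e^{- 6 x}}{10}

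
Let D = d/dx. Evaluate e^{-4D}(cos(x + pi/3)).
\cos{\left(x - 4 + \frac{\pi}{3} \right)}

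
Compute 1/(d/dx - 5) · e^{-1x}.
- \frac{e^{- x}}{6}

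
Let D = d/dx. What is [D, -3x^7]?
- 21 x^{6}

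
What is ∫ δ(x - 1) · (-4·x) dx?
-4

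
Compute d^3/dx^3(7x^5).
420 x^{2}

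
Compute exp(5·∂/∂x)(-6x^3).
- 6 x^{3} - 90 x^{2} - 450 x - 750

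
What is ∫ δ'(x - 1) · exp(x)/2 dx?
- \frac{e}{2}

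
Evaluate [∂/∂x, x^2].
2 x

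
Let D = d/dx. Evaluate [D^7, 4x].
28D^{6}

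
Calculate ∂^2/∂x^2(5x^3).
30 x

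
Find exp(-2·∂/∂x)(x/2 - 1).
\frac{x}{2} - 2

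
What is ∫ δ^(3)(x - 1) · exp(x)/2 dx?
- \frac{e}{2}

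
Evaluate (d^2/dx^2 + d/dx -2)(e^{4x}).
18 e^{4 x}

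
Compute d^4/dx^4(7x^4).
168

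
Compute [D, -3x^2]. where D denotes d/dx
- 6 x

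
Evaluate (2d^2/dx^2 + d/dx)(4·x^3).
12 x \left(x + 4\right)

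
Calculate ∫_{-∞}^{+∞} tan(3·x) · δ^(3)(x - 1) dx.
-54 - 216 \tan^{2}{\left(3 \right)} - 162 \tan^{4}{\left(3 \right)}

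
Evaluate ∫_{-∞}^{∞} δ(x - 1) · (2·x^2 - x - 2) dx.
-1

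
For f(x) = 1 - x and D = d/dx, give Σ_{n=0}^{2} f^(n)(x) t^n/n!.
- t - x + 1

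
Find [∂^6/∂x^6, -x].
-6\frac{d^{5}}{dx^{5}}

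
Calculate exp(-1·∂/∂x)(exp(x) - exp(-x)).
- e^{1 - x} + e^{x - 1}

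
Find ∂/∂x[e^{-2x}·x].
\left(1 - 2 x\right) e^{- 2 x}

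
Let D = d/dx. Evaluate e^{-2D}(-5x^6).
- 5 x^{6} + 60 x^{5} - 300 x^{4} + 800 x^{3} - 1200 x^{2} + 960 x - 320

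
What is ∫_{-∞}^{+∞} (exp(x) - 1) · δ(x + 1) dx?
-1 + e^{-1}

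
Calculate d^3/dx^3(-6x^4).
- 144 x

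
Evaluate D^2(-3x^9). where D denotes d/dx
- 216 x^{7}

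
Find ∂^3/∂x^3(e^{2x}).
8 e^{2 x}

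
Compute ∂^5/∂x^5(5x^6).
3600 x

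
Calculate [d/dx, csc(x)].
- \cot{\left(x \right)} \csc{\left(x \right)}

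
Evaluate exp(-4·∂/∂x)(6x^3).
6 x^{3} - 72 x^{2} + 288 x - 384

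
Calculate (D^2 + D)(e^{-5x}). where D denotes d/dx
20 e^{- 5 x}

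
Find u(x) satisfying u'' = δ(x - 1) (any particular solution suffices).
\frac{|x - 1|}{2}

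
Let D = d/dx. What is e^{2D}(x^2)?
x^{2} + 4 x + 4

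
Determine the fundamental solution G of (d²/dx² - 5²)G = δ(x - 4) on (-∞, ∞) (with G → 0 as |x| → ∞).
-\frac{e^{-5|x - 4|}}{10}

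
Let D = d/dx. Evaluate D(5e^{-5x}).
- 25 e^{- 5 x}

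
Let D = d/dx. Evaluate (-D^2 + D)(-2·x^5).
10 x^{3} \left(4 - x\right)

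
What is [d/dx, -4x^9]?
- 36 x^{8}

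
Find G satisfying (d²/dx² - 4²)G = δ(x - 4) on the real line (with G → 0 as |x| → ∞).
-\frac{e^{-4|x - 4|}}{8}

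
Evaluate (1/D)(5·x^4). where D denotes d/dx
x^{5}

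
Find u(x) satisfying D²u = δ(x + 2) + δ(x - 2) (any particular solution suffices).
\frac{|x + 2|}{2} + \frac{|x - 2|}{2}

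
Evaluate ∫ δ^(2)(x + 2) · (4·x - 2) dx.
0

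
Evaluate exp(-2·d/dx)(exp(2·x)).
e^{2 x - 4}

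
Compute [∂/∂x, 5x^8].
40 x^{7}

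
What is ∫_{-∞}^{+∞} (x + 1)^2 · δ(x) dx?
1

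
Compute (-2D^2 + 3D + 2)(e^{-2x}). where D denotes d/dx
- 12 e^{- 2 x}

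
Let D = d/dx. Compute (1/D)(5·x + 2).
\frac{5 x^{2}}{2} + 2 x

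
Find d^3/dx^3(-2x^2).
0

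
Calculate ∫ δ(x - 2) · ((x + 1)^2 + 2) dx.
11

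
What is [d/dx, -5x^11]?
- 55 x^{10}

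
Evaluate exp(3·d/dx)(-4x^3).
- 4 x^{3} - 36 x^{2} - 108 x - 108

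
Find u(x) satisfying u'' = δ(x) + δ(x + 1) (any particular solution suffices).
\frac{|x|}{2} + \frac{|x + 1|}{2}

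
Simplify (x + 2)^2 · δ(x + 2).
0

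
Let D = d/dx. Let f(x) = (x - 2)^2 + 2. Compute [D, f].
2 x - 4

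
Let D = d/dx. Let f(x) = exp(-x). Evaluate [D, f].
- e^{- x}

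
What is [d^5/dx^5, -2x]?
-10\frac{d^{4}}{dx^{4}}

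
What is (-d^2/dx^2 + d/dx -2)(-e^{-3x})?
14 e^{- 3 x}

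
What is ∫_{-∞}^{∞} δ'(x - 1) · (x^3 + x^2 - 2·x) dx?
-3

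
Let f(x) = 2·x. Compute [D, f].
2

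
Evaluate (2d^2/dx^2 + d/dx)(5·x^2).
10 x + 20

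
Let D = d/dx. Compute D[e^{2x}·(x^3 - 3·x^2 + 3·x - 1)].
\left(2 x^{3} - 3 x^{2} + 1\right) e^{2 x}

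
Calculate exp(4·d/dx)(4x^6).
4 x^{6} + 96 x^{5} + 960 x^{4} + 5120 x^{3} + 15360 x^{2} + 24576 x + 16384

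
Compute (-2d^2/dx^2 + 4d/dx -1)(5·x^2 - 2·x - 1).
- 5 x^{2} + 42 x - 27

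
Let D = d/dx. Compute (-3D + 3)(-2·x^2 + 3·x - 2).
- 6 x^{2} + 21 x - 15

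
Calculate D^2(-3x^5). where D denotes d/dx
- 60 x^{3}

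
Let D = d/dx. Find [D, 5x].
5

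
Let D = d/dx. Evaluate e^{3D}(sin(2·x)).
\sin{\left(2 x + 6 \right)}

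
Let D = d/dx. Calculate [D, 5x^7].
35 x^{6}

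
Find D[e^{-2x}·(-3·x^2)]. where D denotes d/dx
6 x \left(x - 1\right) e^{- 2 x}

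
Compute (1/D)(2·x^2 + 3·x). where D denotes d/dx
\frac{2 x^{3}}{3} + \frac{3 x^{2}}{2}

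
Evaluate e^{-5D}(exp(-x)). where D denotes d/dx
e^{5 - x}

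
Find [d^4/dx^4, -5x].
-20\frac{d^{3}}{dx^{3}}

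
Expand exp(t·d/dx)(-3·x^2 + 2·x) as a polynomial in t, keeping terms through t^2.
- 3 t^{2} - 2 t \left(3 x - 1\right) - 3 x^{2} + 2 x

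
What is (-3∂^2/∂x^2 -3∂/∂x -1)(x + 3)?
- x - 6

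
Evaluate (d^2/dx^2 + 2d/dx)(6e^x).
18 e^{x}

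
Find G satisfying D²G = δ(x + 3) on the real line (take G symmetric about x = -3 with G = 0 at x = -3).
\frac{|x + 3|}{2}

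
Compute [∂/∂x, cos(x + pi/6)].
- \sin{\left(x + \frac{\pi}{6} \right)}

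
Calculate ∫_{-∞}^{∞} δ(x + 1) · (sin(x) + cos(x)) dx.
- \sin{\left(1 \right)} + \cos{\left(1 \right)}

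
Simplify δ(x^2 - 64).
\frac{\delta(x - 8) + \delta(x + 8)}{16}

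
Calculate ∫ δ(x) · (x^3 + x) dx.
0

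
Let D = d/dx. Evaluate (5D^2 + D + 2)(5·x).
10 x + 5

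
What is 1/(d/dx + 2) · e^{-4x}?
- \frac{e^{- 4 x}}{2}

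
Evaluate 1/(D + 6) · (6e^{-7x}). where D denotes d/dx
- 6 e^{- 7 x}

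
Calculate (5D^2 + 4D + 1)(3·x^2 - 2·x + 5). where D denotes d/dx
3 x^{2} + 22 x + 27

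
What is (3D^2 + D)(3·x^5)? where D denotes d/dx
15 x^{3} \left(x + 12\right)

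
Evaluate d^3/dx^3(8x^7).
1680 x^{4}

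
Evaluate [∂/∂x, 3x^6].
18 x^{5}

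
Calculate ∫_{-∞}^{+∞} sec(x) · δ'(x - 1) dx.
- \tan{\left(1 \right)} \sec{\left(1 \right)}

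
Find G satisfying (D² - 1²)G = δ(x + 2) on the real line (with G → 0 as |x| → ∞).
-\frac{e^{-|x + 2|}}{2}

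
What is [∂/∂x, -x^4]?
- 4 x^{3}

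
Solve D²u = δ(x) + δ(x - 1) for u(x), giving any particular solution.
\frac{|x|}{2} + \frac{|x - 1|}{2}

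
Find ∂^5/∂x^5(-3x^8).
- 20160 x^{3}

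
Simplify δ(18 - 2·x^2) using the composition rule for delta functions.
\frac{\delta(x - 3) + \delta(x + 3)}{12}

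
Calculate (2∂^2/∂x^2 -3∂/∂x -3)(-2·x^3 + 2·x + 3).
6 x^{3} + 18 x^{2} - 30 x - 15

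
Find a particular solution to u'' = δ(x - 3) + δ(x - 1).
\frac{|x - 3|}{2} + \frac{|x - 1|}{2}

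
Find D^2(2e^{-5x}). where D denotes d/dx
50 e^{- 5 x}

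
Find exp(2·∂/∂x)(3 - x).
1 - x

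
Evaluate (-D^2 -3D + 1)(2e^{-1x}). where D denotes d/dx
6 e^{- x}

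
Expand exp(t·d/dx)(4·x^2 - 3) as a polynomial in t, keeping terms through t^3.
4 t^{2} + 8 t x + 4 x^{2} - 3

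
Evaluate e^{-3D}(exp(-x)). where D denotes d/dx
e^{3 - x}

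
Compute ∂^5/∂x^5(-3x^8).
- 20160 x^{3}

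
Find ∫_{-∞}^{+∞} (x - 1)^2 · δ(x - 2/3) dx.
\frac{1}{9}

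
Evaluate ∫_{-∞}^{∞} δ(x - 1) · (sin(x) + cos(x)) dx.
\cos{\left(1 \right)} + \sin{\left(1 \right)}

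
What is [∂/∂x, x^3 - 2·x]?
3 x^{2} - 2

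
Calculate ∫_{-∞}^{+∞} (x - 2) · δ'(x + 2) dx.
-1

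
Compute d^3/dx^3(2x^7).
420 x^{4}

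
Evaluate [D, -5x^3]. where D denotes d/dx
- 15 x^{2}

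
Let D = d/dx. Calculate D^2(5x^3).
30 x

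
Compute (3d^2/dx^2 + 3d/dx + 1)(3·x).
3 x + 9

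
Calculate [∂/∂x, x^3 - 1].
3 x^{2}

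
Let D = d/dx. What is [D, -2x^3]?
- 6 x^{2}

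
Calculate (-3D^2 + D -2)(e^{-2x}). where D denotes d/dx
- 16 e^{- 2 x}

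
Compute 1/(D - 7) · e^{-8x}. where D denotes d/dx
- \frac{e^{- 8 x}}{15}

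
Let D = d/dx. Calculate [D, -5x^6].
- 30 x^{5}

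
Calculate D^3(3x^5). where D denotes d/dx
180 x^{2}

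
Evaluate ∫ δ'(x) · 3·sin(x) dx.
-3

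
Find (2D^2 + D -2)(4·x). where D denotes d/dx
4 - 8 x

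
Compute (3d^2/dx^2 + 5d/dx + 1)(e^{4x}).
69 e^{4 x}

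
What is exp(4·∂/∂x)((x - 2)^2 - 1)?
x^{2} + 4 x + 3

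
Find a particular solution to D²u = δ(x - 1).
\frac{|x - 1|}{2}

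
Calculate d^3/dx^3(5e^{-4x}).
- 320 e^{- 4 x}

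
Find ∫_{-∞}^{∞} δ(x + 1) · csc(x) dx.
- \csc{\left(1 \right)}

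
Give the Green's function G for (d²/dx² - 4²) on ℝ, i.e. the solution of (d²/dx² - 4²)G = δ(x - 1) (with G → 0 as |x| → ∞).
-\frac{e^{-4|x - 1|}}{8}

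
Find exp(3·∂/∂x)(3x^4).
3 x^{4} + 36 x^{3} + 162 x^{2} + 324 x + 243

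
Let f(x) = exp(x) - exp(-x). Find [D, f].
2 \cosh{\left(x \right)}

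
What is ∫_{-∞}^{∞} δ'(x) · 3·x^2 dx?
0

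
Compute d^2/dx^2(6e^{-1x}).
6 e^{- x}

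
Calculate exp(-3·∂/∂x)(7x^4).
7 x^{4} - 84 x^{3} + 378 x^{2} - 756 x + 567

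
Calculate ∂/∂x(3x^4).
12 x^{3}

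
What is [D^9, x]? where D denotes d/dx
9D^{8}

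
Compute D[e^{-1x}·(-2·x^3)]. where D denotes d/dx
2 x^{2} \left(x - 3\right) e^{- x}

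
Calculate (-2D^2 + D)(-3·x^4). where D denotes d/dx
12 x^{2} \left(6 - x\right)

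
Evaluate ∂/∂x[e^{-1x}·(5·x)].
5 \left(1 - x\right) e^{- x}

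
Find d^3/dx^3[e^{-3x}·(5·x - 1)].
27 \left(6 - 5 x\right) e^{- 3 x}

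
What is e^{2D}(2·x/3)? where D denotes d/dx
\frac{2 x}{3} + \frac{4}{3}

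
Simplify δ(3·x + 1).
\frac{\delta(x + 1/3)}{3}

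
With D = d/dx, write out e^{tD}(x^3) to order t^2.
x \left(3 t^{2} + 3 t x + x^{2}\right)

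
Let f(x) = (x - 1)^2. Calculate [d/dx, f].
2 x - 2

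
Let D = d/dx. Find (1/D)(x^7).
\frac{x^{8}}{8}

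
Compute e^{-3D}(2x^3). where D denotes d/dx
2 x^{3} - 18 x^{2} + 54 x - 54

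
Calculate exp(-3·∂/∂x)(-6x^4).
- 6 x^{4} + 72 x^{3} - 324 x^{2} + 648 x - 486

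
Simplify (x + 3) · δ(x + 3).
0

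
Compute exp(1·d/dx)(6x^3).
6 x^{3} + 18 x^{2} + 18 x + 6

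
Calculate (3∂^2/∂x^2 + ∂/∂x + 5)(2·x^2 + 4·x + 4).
10 x^{2} + 24 x + 36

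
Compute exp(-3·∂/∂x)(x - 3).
x - 6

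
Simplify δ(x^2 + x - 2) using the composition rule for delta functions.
\frac{\delta(x - 1) + \delta(x + 2)}{3}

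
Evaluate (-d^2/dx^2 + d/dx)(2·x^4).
8 x^{2} \left(x - 3\right)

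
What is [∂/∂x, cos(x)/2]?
- \frac{\sin{\left(x \right)}}{2}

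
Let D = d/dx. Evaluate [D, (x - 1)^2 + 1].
2 x - 2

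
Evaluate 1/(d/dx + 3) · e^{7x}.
\frac{e^{7 x}}{10}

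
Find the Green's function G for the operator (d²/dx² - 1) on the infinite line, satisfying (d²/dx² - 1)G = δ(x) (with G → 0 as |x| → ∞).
-\frac{e^{-|x|}}{2}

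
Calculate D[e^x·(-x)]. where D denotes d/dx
\left(- x - 1\right) e^{x}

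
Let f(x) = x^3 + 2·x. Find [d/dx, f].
3 x^{2} + 2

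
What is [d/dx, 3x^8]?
24 x^{7}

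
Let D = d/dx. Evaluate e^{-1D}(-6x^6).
- 6 x^{6} + 36 x^{5} - 90 x^{4} + 120 x^{3} - 90 x^{2} + 36 x - 6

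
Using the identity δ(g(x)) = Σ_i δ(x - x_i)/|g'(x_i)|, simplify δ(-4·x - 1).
\frac{\delta(x + 1/4)}{4}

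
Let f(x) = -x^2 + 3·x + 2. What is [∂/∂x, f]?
3 - 2 x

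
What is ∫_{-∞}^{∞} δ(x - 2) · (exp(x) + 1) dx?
1 + e^{2}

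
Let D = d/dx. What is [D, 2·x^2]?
4 x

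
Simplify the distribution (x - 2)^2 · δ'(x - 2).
0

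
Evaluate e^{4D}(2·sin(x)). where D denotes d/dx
2 \sin{\left(x + 4 \right)}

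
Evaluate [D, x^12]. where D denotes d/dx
12 x^{11}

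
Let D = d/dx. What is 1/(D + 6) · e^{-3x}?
\frac{e^{- 3 x}}{3}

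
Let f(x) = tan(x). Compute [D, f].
\frac{1}{\cos^{2}{\left(x \right)}}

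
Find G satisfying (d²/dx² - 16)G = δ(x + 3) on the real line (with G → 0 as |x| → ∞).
-\frac{e^{-4|x + 3|}}{8}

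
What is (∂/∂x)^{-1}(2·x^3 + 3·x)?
\frac{x^{4}}{2} + \frac{3 x^{2}}{2}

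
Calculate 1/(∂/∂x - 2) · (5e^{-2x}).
- \frac{5 e^{- 2 x}}{4}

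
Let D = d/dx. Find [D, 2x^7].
14 x^{6}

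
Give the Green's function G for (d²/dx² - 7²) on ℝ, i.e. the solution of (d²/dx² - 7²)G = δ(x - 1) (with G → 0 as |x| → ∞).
-\frac{e^{-7|x - 1|}}{14}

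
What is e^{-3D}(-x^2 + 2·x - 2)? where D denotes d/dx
- x^{2} + 8 x - 17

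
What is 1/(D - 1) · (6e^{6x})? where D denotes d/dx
\frac{6 e^{6 x}}{5}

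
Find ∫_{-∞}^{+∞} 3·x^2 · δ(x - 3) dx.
27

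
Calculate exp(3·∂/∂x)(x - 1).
x + 2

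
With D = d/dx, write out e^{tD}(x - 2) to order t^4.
t + x - 2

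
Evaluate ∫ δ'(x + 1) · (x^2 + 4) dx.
2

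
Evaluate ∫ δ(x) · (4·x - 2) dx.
-2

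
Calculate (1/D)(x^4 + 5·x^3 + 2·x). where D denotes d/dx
\frac{x^{5}}{5} + \frac{5 x^{4}}{4} + x^{2}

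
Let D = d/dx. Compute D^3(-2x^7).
- 420 x^{4}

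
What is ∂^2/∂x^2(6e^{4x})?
96 e^{4 x}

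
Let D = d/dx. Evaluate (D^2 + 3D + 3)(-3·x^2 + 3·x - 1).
9 x \left(- x - 1\right)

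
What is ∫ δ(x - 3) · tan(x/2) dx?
\tan{\left(\frac{3}{2} \right)}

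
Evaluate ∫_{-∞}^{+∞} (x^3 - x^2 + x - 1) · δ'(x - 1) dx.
-2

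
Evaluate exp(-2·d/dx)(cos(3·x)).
\cos{\left(3 x - 6 \right)}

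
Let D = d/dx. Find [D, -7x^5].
- 35 x^{4}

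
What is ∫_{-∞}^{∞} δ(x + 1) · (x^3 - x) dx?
0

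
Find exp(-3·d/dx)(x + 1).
x - 2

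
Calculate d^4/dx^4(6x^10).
30240 x^{6}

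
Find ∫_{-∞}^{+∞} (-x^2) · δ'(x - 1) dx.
2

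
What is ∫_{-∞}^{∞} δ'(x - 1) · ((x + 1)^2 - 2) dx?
-4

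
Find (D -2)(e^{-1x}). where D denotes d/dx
- 3 e^{- x}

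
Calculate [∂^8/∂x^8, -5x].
-40\frac{d^{7}}{dx^{7}}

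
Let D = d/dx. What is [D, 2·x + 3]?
2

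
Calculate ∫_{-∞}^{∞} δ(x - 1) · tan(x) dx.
\tan{\left(1 \right)}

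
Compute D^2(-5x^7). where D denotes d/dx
- 210 x^{5}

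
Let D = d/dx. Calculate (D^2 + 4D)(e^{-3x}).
- 3 e^{- 3 x}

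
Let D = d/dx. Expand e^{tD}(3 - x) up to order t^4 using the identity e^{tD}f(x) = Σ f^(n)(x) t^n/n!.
- t - x + 3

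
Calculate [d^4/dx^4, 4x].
16\frac{d^{3}}{dx^{3}}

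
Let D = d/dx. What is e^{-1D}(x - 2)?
x - 3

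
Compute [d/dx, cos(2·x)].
- 2 \sin{\left(2 x \right)}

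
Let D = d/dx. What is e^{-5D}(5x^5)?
5 x^{5} - 125 x^{4} + 1250 x^{3} - 6250 x^{2} + 15625 x - 15625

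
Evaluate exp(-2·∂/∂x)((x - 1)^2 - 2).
x^{2} - 6 x + 7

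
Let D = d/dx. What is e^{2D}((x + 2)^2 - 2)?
x^{2} + 8 x + 14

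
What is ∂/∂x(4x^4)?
16 x^{3}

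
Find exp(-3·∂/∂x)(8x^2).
8 x^{2} - 48 x + 72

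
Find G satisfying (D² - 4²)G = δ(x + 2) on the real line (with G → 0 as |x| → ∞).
-\frac{e^{-4|x + 2|}}{8}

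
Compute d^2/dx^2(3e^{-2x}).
12 e^{- 2 x}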